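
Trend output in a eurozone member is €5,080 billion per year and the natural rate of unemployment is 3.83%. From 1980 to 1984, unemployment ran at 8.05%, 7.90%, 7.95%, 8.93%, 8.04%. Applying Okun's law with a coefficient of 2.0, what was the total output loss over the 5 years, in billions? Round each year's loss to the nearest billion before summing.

€2,208 billion

Year 1980: gap = -2.0 × (8.05 - 3.83) = -8.44%, loss ≈ 5080 × 8.44/100 ≈ 429.
Year 1981: gap = -2.0 × (7.9 - 3.83) = -8.14%, loss ≈ 5080 × 8.14/100 ≈ 414.
Year 1982: gap = -2.0 × (7.95 - 3.83) = -8.24%, loss ≈ 5080 × 8.24/100 ≈ 419.
Year 1983: gap = -2.0 × (8.93 - 3.83) = -10.2%, loss ≈ 5080 × 10.2/100 ≈ 518.
Year 1984: gap = -2.0 × (8.04 - 3.83) = -8.42%, loss ≈ 5080 × 8.42/100 ≈ 428.
Total lost output = 429 + 414 + 419 + 518 + 428 = 2208 billion.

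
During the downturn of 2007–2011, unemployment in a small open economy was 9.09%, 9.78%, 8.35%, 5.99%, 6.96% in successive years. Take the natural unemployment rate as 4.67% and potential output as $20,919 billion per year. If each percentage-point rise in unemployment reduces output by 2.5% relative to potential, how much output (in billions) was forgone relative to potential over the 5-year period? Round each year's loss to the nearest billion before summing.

Year 2007: gap = -2.5 × (9.09 - 4.67) = -11.05%, loss ≈ 20919 × 11.05/100 ≈ 2312.
Year 2008: gap = -2.5 × (9.78 - 4.67) = -12.775%, loss ≈ 20919 × 12.775/100 ≈ 2672.
Year 2009: gap = -2.5 × (8.35 - 4.67) = -9.2%, loss ≈ 20919 × 9.2/100 ≈ 1925.
Year 2010: gap = -2.5 × (5.99 - 4.67) = -3.3%, loss ≈ 20919 × 3.3/100 ≈ 690.
Year 2011: gap = -2.5 × (6.96 - 4.67) = -5.725%, loss ≈ 20919 × 5.725/100 ≈ 1198.
Total lost output = 2312 + 2672 + 1925 + 690 + 1198 = 8797 billion.

$8,797 billion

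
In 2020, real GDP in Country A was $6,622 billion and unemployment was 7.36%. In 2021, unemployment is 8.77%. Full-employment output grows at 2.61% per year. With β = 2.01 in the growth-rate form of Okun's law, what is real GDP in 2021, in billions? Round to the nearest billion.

$6,607 billion

Δu = 8.77 - 7.36 = 1.41 points.
Okun's law (growth form): g_Y = g_Y* - β × Δu = 2.61 - 2.01 × (1.41) = 2.61 - 2.8341 = -0.2241%.
Real GDP in the next year = 6622 × (1 - 0.2241/100) = 6622 × 0.997759 ≈ 6607 billion.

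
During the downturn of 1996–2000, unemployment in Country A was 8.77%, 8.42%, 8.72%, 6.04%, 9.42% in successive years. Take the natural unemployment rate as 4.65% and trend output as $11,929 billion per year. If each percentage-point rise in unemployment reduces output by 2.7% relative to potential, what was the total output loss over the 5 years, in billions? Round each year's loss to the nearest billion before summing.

$5,836 billion

Year 1996: gap = -2.7 × (8.77 - 4.65) = -11.124%, loss ≈ 11929 × 11.124/100 ≈ 1327.
Year 1997: gap = -2.7 × (8.42 - 4.65) = -10.179%, loss ≈ 11929 × 10.179/100 ≈ 1214.
Year 1998: gap = -2.7 × (8.72 - 4.65) = -10.989%, loss ≈ 11929 × 10.989/100 ≈ 1311.
Year 1999: gap = -2.7 × (6.04 - 4.65) = -3.753%, loss ≈ 11929 × 3.753/100 ≈ 448.
Year 2000: gap = -2.7 × (9.42 - 4.65) = -12.879%, loss ≈ 11929 × 12.879/100 ≈ 1536.
Total lost output = 1327 + 1214 + 1311 + 448 + 1536 = 5836 billion.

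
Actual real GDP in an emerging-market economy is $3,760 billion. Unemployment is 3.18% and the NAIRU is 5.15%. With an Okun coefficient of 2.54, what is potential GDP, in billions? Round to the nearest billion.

$3,581 billion

Unemployment gap = 3.18 - 5.15 = -1.97 points, so output gap = -2.54 × (-1.97) = 5.0038%.
Since Y = Y* × (1 + gap/100), Y* = 3760/1.050038 ≈ 3581 billion.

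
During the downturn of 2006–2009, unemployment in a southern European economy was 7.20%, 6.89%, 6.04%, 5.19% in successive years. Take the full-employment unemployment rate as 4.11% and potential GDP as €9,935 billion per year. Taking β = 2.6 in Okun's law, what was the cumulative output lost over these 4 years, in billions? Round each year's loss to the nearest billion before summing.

Year 2006: gap = -2.6 × (7.2 - 4.11) = -8.034%, loss ≈ 9935 × 8.034/100 ≈ 798.
Year 2007: gap = -2.6 × (6.89 - 4.11) = -7.228%, loss ≈ 9935 × 7.228/100 ≈ 718.
Year 2008: gap = -2.6 × (6.04 - 4.11) = -5.018%, loss ≈ 9935 × 5.018/100 ≈ 499.
Year 2009: gap = -2.6 × (5.19 - 4.11) = -2.808%, loss ≈ 9935 × 2.808/100 ≈ 279.
Total lost output = 798 + 718 + 499 + 279 = 2294 billion.

€2,294 billion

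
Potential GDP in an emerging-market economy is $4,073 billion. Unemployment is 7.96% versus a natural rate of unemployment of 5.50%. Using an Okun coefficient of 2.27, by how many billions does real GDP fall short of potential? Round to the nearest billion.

$227 billion

Output gap = -2.27 × (7.96 - 5.5) = -2.27 × 2.46 = -5.5842%.
Actual GDP ≈ 4073 × 0.944158 ≈ 3846 billion, so the shortfall is 4073 - 3846 = 227 billion.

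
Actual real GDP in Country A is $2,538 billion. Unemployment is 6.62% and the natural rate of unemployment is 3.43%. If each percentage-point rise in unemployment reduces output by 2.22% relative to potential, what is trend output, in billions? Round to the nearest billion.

Unemployment gap = 6.62 - 3.43 = 3.19 points, so output gap = -2.22 × 3.19 = -7.0818%.
Since Y = Y* × (1 + gap/100), Y* = 2538/0.929182 ≈ 2731 billion.

$2,731 billion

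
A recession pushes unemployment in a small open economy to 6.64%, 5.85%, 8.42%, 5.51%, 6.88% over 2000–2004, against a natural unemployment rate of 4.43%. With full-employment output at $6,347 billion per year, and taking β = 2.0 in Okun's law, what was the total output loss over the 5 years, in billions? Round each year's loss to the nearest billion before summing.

$1,415 billion

Year 2000: gap = -2.0 × (6.64 - 4.43) = -4.42%, loss ≈ 6347 × 4.42/100 ≈ 281.
Year 2001: gap = -2.0 × (5.85 - 4.43) = -2.84%, loss ≈ 6347 × 2.84/100 ≈ 180.
Year 2002: gap = -2.0 × (8.42 - 4.43) = -7.98%, loss ≈ 6347 × 7.98/100 ≈ 506.
Year 2003: gap = -2.0 × (5.51 - 4.43) = -2.16%, loss ≈ 6347 × 2.16/100 ≈ 137.
Year 2004: gap = -2.0 × (6.88 - 4.43) = -4.9%, loss ≈ 6347 × 4.9/100 ≈ 311.
Total lost output = 281 + 180 + 506 + 137 + 311 = 1415 billion.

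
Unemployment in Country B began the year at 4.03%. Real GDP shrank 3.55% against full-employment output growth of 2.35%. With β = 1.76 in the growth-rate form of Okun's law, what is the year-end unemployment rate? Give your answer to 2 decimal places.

7.38%

Growth-rate Okun's law: g_Y = g_Y* - β × Δu, so Δu = (g_Y* - g_Y)/β.
Δu = (2.35 + 3.55)/1.76 = 5.9/1.76 = 3.35 percentage points.
Year-end unemployment = 4.03 + 3.35 = 7.38%.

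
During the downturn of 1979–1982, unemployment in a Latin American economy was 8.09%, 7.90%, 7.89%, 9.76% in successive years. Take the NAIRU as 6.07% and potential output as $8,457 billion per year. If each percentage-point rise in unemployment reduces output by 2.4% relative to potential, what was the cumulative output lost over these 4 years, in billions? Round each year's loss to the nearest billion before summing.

Year 1979: gap = -2.4 × (8.09 - 6.07) = -4.848%, loss ≈ 8457 × 4.848/100 ≈ 410.
Year 1980: gap = -2.4 × (7.9 - 6.07) = -4.392%, loss ≈ 8457 × 4.392/100 ≈ 371.
Year 1981: gap = -2.4 × (7.89 - 6.07) = -4.368%, loss ≈ 8457 × 4.368/100 ≈ 369.
Year 1982: gap = -2.4 × (9.76 - 6.07) = -8.856%, loss ≈ 8457 × 8.856/100 ≈ 749.
Total lost output = 410 + 371 + 369 + 749 = 1899 billion.

$1,899 billion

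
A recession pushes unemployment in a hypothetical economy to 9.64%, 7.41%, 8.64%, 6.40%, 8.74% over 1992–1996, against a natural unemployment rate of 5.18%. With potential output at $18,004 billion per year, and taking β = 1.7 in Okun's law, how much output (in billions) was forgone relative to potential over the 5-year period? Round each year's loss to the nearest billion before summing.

$4,570 billion

Year 1992: gap = -1.7 × (9.64 - 5.18) = -7.582%, loss ≈ 18004 × 7.582/100 ≈ 1365.
Year 1993: gap = -1.7 × (7.41 - 5.18) = -3.791%, loss ≈ 18004 × 3.791/100 ≈ 683.
Year 1994: gap = -1.7 × (8.64 - 5.18) = -5.882%, loss ≈ 18004 × 5.882/100 ≈ 1059.
Year 1995: gap = -1.7 × (6.4 - 5.18) = -2.074%, loss ≈ 18004 × 2.074/100 ≈ 373.
Year 1996: gap = -1.7 × (8.74 - 5.18) = -6.052%, loss ≈ 18004 × 6.052/100 ≈ 1090.
Total lost output = 1365 + 683 + 1059 + 373 + 1090 = 4570 billion.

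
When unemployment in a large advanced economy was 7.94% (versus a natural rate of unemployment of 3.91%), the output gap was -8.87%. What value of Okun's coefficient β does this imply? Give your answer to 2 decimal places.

Okun's law: output gap = -β × (u - u*).
-8.87 = -β × (7.94 - 3.91) = -β × 4.03, so β = 8.87/4.03 = 2.20.

β ≈ 2.20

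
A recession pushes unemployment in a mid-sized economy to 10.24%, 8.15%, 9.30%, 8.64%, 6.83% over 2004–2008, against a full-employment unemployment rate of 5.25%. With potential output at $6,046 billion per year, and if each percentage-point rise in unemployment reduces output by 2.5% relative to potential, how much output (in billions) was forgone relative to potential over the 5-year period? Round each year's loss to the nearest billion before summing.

Year 2004: gap = -2.5 × (10.24 - 5.25) = -12.475%, loss ≈ 6046 × 12.475/100 ≈ 754.
Year 2005: gap = -2.5 × (8.15 - 5.25) = -7.25%, loss ≈ 6046 × 7.25/100 ≈ 438.
Year 2006: gap = -2.5 × (9.3 - 5.25) = -10.125%, loss ≈ 6046 × 10.125/100 ≈ 612.
Year 2007: gap = -2.5 × (8.64 - 5.25) = -8.475%, loss ≈ 6046 × 8.475/100 ≈ 512.
Year 2008: gap = -2.5 × (6.83 - 5.25) = -3.95%, loss ≈ 6046 × 3.95/100 ≈ 239.
Total lost output = 754 + 438 + 612 + 512 + 239 = 2555 billion.

$2,555 billion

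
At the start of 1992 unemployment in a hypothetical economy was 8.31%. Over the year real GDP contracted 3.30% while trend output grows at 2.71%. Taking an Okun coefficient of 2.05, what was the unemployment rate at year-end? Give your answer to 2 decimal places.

Growth-rate Okun's law: g_Y = g_Y* - β × Δu, so Δu = (g_Y* - g_Y)/β.
Δu = (2.71 + 3.3)/2.05 = 6.01/2.05 = 2.93 percentage points.
Year-end unemployment = 8.31 + 2.93 = 11.24%.

11.24%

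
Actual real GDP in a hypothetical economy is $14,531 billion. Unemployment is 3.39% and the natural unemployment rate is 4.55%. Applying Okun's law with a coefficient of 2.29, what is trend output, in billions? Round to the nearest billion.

Unemployment gap = 3.39 - 4.55 = -1.16 points, so output gap = -2.29 × (-1.16) = 2.6564%.
Since Y = Y* × (1 + gap/100), Y* = 14531/1.026564 ≈ 14155 billion.

$14,155 billion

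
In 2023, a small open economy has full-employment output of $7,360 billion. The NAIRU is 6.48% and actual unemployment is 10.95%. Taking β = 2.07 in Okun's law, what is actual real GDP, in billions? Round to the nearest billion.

Unemployment gap = 10.95 - 6.48 = 4.47 points, so the output gap is -2.07 × 4.47 = -9.2529%.
Actual GDP = 7360 × (1 - 9.2529/100) = 7360 × 0.907471 ≈ 6679 billion.

$6,679 billion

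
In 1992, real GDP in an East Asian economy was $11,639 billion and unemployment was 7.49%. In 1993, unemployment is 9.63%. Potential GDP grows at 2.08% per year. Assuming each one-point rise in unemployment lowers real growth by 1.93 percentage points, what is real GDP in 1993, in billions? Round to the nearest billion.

Δu = 9.63 - 7.49 = 2.14 points.
Okun's law (growth form): g_Y = g_Y* - β × Δu = 2.08 - 1.93 × (2.14) = 2.08 - 4.1302 = -2.0502%.
Real GDP in the next year = 11639 × (1 - 2.0502/100) = 11639 × 0.979498 ≈ 11400 billion.

$11,400 billion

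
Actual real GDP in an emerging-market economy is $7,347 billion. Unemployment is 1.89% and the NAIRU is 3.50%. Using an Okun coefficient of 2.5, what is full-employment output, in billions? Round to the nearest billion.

Unemployment gap = 1.89 - 3.5 = -1.61 points, so output gap = -2.5 × (-1.61) = 4.025%.
Since Y = Y* × (1 + gap/100), Y* = 7347/1.04025 ≈ 7063 billion.

$7,063 billion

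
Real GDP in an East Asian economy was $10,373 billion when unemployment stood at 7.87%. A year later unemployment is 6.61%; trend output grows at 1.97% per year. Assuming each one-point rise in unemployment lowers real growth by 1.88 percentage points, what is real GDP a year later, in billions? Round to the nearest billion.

$10,823 billion

Δu = 6.61 - 7.87 = -1.26 points.
Okun's law (growth form): g_Y = g_Y* - β × Δu = 1.97 - 1.88 × (-1.26) = 1.97 + 2.3688 = 4.3388%.
Real GDP in the next year = 10373 × (1 + 4.3388/100) = 10373 × 1.043388 ≈ 10823 billion.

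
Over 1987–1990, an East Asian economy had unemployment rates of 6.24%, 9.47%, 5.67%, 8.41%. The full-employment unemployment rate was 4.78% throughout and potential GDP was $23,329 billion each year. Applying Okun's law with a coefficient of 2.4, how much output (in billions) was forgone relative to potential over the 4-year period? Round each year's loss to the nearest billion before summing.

$5,973 billion

Year 1987: gap = -2.4 × (6.24 - 4.78) = -3.504%, loss ≈ 23329 × 3.504/100 ≈ 817.
Year 1988: gap = -2.4 × (9.47 - 4.78) = -11.256%, loss ≈ 23329 × 11.256/100 ≈ 2626.
Year 1989: gap = -2.4 × (5.67 - 4.78) = -2.136%, loss ≈ 23329 × 2.136/100 ≈ 498.
Year 1990: gap = -2.4 × (8.41 - 4.78) = -8.712%, loss ≈ 23329 × 8.712/100 ≈ 2032.
Total lost output = 817 + 2626 + 498 + 2032 = 5973 billion.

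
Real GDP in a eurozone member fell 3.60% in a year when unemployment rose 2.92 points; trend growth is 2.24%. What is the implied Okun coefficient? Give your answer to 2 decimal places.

β ≈ 2.00

Growth form: g_Y = g_Y* - β × Δu, so β = (g_Y* - g_Y)/Δu.
β = (2.24 + 3.6)/2.92 = 5.84/2.92 = 2.00.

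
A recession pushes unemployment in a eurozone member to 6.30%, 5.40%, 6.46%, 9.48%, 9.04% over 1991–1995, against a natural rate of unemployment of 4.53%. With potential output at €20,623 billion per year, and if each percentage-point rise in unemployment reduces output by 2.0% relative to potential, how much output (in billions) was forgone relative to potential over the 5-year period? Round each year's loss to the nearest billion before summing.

Year 1991: gap = -2.0 × (6.3 - 4.53) = -3.54%, loss ≈ 20623 × 3.54/100 ≈ 730.
Year 1992: gap = -2.0 × (5.4 - 4.53) = -1.74%, loss ≈ 20623 × 1.74/100 ≈ 359.
Year 1993: gap = -2.0 × (6.46 - 4.53) = -3.86%, loss ≈ 20623 × 3.86/100 ≈ 796.
Year 1994: gap = -2.0 × (9.48 - 4.53) = -9.9%, loss ≈ 20623 × 9.9/100 ≈ 2042.
Year 1995: gap = -2.0 × (9.04 - 4.53) = -9.02%, loss ≈ 20623 × 9.02/100 ≈ 1860.
Total lost output = 730 + 359 + 796 + 2042 + 1860 = 5787 billion.

€5,787 billion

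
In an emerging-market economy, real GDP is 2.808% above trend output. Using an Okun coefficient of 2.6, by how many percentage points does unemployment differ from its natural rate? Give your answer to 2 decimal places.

Okun's law: output gap = -β × (u - u*), so u - u* = -(output gap)/β.
u - u* = -(2.808)/2.6 = -1.08 percentage points.

-1.08 percentage points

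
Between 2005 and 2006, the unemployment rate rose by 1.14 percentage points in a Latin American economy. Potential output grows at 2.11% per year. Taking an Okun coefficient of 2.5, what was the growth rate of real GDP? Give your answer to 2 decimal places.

-0.74%

Growth-rate Okun's law: g_Y = g_Y* - β × Δu.
g_Y = 2.11 - 2.5 × (1.14) = 2.11 - 2.85 = -0.74%, i.e. -0.74% to 2 d.p.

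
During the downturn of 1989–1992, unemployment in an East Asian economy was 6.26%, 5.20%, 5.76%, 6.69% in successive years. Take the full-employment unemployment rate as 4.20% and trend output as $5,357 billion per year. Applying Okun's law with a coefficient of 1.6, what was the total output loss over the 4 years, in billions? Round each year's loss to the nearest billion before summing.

Year 1989: gap = -1.6 × (6.26 - 4.2) = -3.296%, loss ≈ 5357 × 3.296/100 ≈ 177.
Year 1990: gap = -1.6 × (5.2 - 4.2) = -1.6%, loss ≈ 5357 × 1.6/100 ≈ 86.
Year 1991: gap = -1.6 × (5.76 - 4.2) = -2.496%, loss ≈ 5357 × 2.496/100 ≈ 134.
Year 1992: gap = -1.6 × (6.69 - 4.2) = -3.984%, loss ≈ 5357 × 3.984/100 ≈ 213.
Total lost output = 177 + 86 + 134 + 213 = 610 billion.

$610 billion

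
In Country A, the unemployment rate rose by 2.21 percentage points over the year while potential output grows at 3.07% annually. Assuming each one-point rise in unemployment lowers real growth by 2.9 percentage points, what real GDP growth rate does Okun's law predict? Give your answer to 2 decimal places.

Growth-rate Okun's law: g_Y = g_Y* - β × Δu.
g_Y = 3.07 - 2.9 × (2.21) = 3.07 - 6.409 = -3.339%, i.e. -3.34% to 2 d.p.

-3.34%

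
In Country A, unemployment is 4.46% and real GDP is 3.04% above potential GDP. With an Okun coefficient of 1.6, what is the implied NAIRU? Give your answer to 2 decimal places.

6.36%

From Okun's law, u - u* = -(output gap)/β = -(3.04)/1.6 = -1.9 points.
So u* = 4.46 + 1.9 = 6.36%.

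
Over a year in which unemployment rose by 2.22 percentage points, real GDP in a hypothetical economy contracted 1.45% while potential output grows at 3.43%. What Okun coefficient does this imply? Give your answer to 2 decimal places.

Growth form: g_Y = g_Y* - β × Δu, so β = (g_Y* - g_Y)/Δu.
β = (3.43 + 1.45)/2.22 = 4.88/2.22 = 2.20.

β ≈ 2.20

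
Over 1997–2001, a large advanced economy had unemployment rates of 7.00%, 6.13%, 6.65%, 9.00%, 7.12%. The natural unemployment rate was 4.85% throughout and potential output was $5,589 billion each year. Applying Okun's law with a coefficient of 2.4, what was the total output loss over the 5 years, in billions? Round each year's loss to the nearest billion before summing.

$1,562 billion

Year 1997: gap = -2.4 × (7 - 4.85) = -5.16%, loss ≈ 5589 × 5.16/100 ≈ 288.
Year 1998: gap = -2.4 × (6.13 - 4.85) = -3.072%, loss ≈ 5589 × 3.072/100 ≈ 172.
Year 1999: gap = -2.4 × (6.65 - 4.85) = -4.32%, loss ≈ 5589 × 4.32/100 ≈ 241.
Year 2000: gap = -2.4 × (9 - 4.85) = -9.96%, loss ≈ 5589 × 9.96/100 ≈ 557.
Year 2001: gap = -2.4 × (7.12 - 4.85) = -5.448%, loss ≈ 5589 × 5.448/100 ≈ 304.
Total lost output = 288 + 172 + 241 + 557 + 304 = 1562 billion.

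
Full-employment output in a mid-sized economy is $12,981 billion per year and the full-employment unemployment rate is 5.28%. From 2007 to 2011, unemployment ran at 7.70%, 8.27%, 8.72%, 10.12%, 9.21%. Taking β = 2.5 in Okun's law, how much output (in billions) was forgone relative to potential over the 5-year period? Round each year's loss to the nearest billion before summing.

Year 2007: gap = -2.5 × (7.7 - 5.28) = -6.05%, loss ≈ 12981 × 6.05/100 ≈ 785.
Year 2008: gap = -2.5 × (8.27 - 5.28) = -7.475%, loss ≈ 12981 × 7.475/100 ≈ 970.
Year 2009: gap = -2.5 × (8.72 - 5.28) = -8.6%, loss ≈ 12981 × 8.6/100 ≈ 1116.
Year 2010: gap = -2.5 × (10.12 - 5.28) = -12.1%, loss ≈ 12981 × 12.1/100 ≈ 1571.
Year 2011: gap = -2.5 × (9.21 - 5.28) = -9.825%, loss ≈ 12981 × 9.825/100 ≈ 1275.
Total lost output = 785 + 970 + 1116 + 1571 + 1275 = 5717 billion.

$5,717 billion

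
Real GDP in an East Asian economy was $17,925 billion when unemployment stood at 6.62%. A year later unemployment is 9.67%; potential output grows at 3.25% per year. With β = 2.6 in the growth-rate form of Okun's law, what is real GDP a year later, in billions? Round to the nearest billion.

Δu = 9.67 - 6.62 = 3.05 points.
Okun's law (growth form): g_Y = g_Y* - β × Δu = 3.25 - 2.6 × (3.05) = 3.25 - 7.93 = -4.68%.
Real GDP in the next year = 17925 × (1 - 4.68/100) = 17925 × 0.9532 ≈ 17086 billion.

$17,086 billion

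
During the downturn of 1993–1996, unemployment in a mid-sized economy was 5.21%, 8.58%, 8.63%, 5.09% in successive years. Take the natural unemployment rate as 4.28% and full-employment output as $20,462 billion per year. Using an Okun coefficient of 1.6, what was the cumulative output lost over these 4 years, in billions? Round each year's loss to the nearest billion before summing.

Year 1993: gap = -1.6 × (5.21 - 4.28) = -1.488%, loss ≈ 20462 × 1.488/100 ≈ 304.
Year 1994: gap = -1.6 × (8.58 - 4.28) = -6.88%, loss ≈ 20462 × 6.88/100 ≈ 1408.
Year 1995: gap = -1.6 × (8.63 - 4.28) = -6.96%, loss ≈ 20462 × 6.96/100 ≈ 1424.
Year 1996: gap = -1.6 × (5.09 - 4.28) = -1.296%, loss ≈ 20462 × 1.296/100 ≈ 265.
Total lost output = 304 + 1408 + 1424 + 265 = 3401 billion.

$3,401 billion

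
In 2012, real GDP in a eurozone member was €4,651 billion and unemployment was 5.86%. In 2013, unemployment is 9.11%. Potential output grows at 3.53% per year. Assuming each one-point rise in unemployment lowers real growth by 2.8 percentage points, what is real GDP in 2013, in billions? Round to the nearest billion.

€4,392 billion

Δu = 9.11 - 5.86 = 3.25 points.
Okun's law (growth form): g_Y = g_Y* - β × Δu = 3.53 - 2.8 × (3.25) = 3.53 - 9.1 = -5.57%.
Real GDP in the next year = 4651 × (1 - 5.57/100) = 4651 × 0.9443 ≈ 4392 billion.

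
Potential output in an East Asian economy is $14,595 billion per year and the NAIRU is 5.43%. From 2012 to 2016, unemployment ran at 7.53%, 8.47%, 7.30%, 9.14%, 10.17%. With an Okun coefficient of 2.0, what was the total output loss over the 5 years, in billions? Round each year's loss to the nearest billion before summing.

Year 2012: gap = -2.0 × (7.53 - 5.43) = -4.2%, loss ≈ 14595 × 4.2/100 ≈ 613.
Year 2013: gap = -2.0 × (8.47 - 5.43) = -6.08%, loss ≈ 14595 × 6.08/100 ≈ 887.
Year 2014: gap = -2.0 × (7.3 - 5.43) = -3.74%, loss ≈ 14595 × 3.74/100 ≈ 546.
Year 2015: gap = -2.0 × (9.14 - 5.43) = -7.42%, loss ≈ 14595 × 7.42/100 ≈ 1083.
Year 2016: gap = -2.0 × (10.17 - 5.43) = -9.48%, loss ≈ 14595 × 9.48/100 ≈ 1384.
Total lost output = 613 + 887 + 546 + 1083 + 1384 = 4513 billion.

$4,513 billion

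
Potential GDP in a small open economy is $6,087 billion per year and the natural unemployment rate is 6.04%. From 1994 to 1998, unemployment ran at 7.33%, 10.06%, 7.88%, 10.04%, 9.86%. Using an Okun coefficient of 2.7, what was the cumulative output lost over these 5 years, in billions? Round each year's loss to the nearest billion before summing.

Year 1994: gap = -2.7 × (7.33 - 6.04) = -3.483%, loss ≈ 6087 × 3.483/100 ≈ 212.
Year 1995: gap = -2.7 × (10.06 - 6.04) = -10.854%, loss ≈ 6087 × 10.854/100 ≈ 661.
Year 1996: gap = -2.7 × (7.88 - 6.04) = -4.968%, loss ≈ 6087 × 4.968/100 ≈ 302.
Year 1997: gap = -2.7 × (10.04 - 6.04) = -10.8%, loss ≈ 6087 × 10.8/100 ≈ 657.
Year 1998: gap = -2.7 × (9.86 - 6.04) = -10.314%, loss ≈ 6087 × 10.314/100 ≈ 628.
Total lost output = 212 + 661 + 302 + 657 + 628 = 2460 billion.

$2,460 billion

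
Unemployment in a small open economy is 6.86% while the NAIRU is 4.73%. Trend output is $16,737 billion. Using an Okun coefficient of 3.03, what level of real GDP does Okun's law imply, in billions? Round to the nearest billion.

$15,657 billion

Unemployment gap = 6.86 - 4.73 = 2.13 points, so the output gap is -3.03 × 2.13 = -6.4539%.
Actual GDP = 16737 × (1 - 6.4539/100) = 16737 × 0.935461 ≈ 15657 billion.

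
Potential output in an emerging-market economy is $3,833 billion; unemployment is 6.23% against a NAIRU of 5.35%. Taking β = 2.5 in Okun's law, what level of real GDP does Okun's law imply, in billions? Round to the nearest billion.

$3,749 billion

Unemployment gap = 6.23 - 5.35 = 0.88 points, so the output gap is -2.5 × 0.88 = -2.2%.
Actual GDP = 3833 × (1 - 2.2/100) = 3833 × 0.978 ≈ 3749 billion.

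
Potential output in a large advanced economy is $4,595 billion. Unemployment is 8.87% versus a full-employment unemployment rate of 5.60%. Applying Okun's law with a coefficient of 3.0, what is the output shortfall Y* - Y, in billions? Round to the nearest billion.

Output gap = -3.0 × (8.87 - 5.6) = -3 × 3.27 = -9.81%.
Actual GDP ≈ 4595 × 0.9019 ≈ 4144 billion, so the shortfall is 4595 - 4144 = 451 billion.

$451 billion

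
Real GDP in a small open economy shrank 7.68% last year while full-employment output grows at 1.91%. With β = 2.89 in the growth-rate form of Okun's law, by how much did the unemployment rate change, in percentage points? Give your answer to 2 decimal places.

Growth-rate Okun's law: g_Y = g_Y* - β × Δu, so Δu = (g_Y* - g_Y)/β.
Δu = (1.91 + 7.68)/2.89 = 9.59/2.89 = 3.32 percentage points.

3.32 percentage points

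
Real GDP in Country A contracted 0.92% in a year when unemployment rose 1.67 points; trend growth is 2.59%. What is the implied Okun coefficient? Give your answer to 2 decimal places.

Growth form: g_Y = g_Y* - β × Δu, so β = (g_Y* - g_Y)/Δu.
β = (2.59 + 0.92)/1.67 = 3.51/1.67 = 2.10.

β ≈ 2.10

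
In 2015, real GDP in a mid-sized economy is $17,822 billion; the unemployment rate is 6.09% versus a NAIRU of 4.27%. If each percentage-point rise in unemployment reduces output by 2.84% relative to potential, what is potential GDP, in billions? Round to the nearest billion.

Unemployment gap = 6.09 - 4.27 = 1.82 points, so output gap = -2.84 × 1.82 = -5.1688%.
Since Y = Y* × (1 + gap/100), Y* = 17822/0.948312 ≈ 18793 billion.

$18,793 billion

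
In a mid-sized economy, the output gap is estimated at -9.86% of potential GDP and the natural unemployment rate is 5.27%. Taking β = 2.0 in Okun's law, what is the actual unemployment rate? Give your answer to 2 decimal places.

10.20%

From Okun's law, u - u* = -(output gap)/β = -(-9.86)/2.0 = 4.93 points.
So u = 5.27 + 4.93 = 10.20%.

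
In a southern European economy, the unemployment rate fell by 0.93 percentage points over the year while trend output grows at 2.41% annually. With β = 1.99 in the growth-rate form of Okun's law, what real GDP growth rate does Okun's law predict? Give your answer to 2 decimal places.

Growth-rate Okun's law: g_Y = g_Y* - β × Δu.
g_Y = 2.41 - 1.99 × (-0.93) = 2.41 + 1.8507 = 4.2607%, i.e. 4.26% to 2 d.p.

4.26%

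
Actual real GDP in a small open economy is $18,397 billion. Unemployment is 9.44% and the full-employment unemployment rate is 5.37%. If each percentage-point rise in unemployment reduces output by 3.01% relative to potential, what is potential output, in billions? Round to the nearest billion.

Unemployment gap = 9.44 - 5.37 = 4.07 points, so output gap = -3.01 × 4.07 = -12.2507%.
Since Y = Y* × (1 + gap/100), Y* = 18397/0.877493 ≈ 20965 billion.

$20,965 billion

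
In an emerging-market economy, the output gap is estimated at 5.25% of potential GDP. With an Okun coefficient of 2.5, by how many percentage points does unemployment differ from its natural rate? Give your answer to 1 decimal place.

-2.1 percentage points

Okun's law: output gap = -β × (u - u*), so u - u* = -(output gap)/β.
u - u* = -(5.25)/2.5 = -2.1 percentage points.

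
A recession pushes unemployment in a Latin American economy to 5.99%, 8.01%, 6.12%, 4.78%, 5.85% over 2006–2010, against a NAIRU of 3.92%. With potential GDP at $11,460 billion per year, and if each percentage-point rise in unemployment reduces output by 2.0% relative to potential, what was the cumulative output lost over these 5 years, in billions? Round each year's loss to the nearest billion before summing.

$2,554 billion

Year 2006: gap = -2.0 × (5.99 - 3.92) = -4.14%, loss ≈ 11460 × 4.14/100 ≈ 474.
Year 2007: gap = -2.0 × (8.01 - 3.92) = -8.18%, loss ≈ 11460 × 8.18/100 ≈ 937.
Year 2008: gap = -2.0 × (6.12 - 3.92) = -4.4%, loss ≈ 11460 × 4.4/100 ≈ 504.
Year 2009: gap = -2.0 × (4.78 - 3.92) = -1.72%, loss ≈ 11460 × 1.72/100 ≈ 197.
Year 2010: gap = -2.0 × (5.85 - 3.92) = -3.86%, loss ≈ 11460 × 3.86/100 ≈ 442.
Total lost output = 474 + 937 + 504 + 197 + 442 = 2554 billion.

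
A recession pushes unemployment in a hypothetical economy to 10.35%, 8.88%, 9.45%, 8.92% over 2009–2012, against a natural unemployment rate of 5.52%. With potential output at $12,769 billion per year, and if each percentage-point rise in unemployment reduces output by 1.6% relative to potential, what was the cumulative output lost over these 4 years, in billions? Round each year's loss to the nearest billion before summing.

Year 2009: gap = -1.6 × (10.35 - 5.52) = -7.728%, loss ≈ 12769 × 7.728/100 ≈ 987.
Year 2010: gap = -1.6 × (8.88 - 5.52) = -5.376%, loss ≈ 12769 × 5.376/100 ≈ 686.
Year 2011: gap = -1.6 × (9.45 - 5.52) = -6.288%, loss ≈ 12769 × 6.288/100 ≈ 803.
Year 2012: gap = -1.6 × (8.92 - 5.52) = -5.44%, loss ≈ 12769 × 5.44/100 ≈ 695.
Total lost output = 987 + 686 + 803 + 695 = 3171 billion.

$3,171 billion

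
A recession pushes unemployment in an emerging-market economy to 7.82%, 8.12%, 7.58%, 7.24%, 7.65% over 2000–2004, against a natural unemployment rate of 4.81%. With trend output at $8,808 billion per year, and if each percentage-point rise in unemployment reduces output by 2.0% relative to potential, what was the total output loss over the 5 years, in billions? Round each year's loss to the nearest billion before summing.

Year 2000: gap = -2.0 × (7.82 - 4.81) = -6.02%, loss ≈ 8808 × 6.02/100 ≈ 530.
Year 2001: gap = -2.0 × (8.12 - 4.81) = -6.62%, loss ≈ 8808 × 6.62/100 ≈ 583.
Year 2002: gap = -2.0 × (7.58 - 4.81) = -5.54%, loss ≈ 8808 × 5.54/100 ≈ 488.
Year 2003: gap = -2.0 × (7.24 - 4.81) = -4.86%, loss ≈ 8808 × 4.86/100 ≈ 428.
Year 2004: gap = -2.0 × (7.65 - 4.81) = -5.68%, loss ≈ 8808 × 5.68/100 ≈ 500.
Total lost output = 530 + 583 + 488 + 428 + 500 = 2529 billion.

$2,529 billion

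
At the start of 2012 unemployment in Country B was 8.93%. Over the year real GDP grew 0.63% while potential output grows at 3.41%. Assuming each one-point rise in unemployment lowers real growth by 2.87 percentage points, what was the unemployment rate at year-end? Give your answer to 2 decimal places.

9.90%

Growth-rate Okun's law: g_Y = g_Y* - β × Δu, so Δu = (g_Y* - g_Y)/β.
Δu = (3.41 - 0.63)/2.87 = 2.78/2.87 = 0.97 percentage points.
Year-end unemployment = 8.93 + 0.97 = 9.90%.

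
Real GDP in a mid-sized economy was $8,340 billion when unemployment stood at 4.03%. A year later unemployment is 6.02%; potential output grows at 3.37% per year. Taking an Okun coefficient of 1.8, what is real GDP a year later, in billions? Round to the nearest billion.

Δu = 6.02 - 4.03 = 1.99 points.
Okun's law (growth form): g_Y = g_Y* - β × Δu = 3.37 - 1.8 × (1.99) = 3.37 - 3.582 = -0.212%.
Real GDP in the next year = 8340 × (1 - 0.212/100) = 8340 × 0.99788 ≈ 8322 billion.

$8,322 billion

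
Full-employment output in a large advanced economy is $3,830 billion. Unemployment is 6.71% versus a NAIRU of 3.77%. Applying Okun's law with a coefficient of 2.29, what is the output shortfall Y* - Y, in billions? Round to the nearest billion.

Output gap = -2.29 × (6.71 - 3.77) = -2.29 × 2.94 = -6.7326%.
Actual GDP ≈ 3830 × 0.932674 ≈ 3572 billion, so the shortfall is 3830 - 3572 = 258 billion.

$258 billion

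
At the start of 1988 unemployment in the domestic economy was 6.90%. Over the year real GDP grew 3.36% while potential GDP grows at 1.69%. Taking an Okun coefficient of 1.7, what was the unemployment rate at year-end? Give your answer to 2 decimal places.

Growth-rate Okun's law: g_Y = g_Y* - β × Δu, so Δu = (g_Y* - g_Y)/β.
Δu = (1.69 - 3.36)/1.7 = -1.67/1.7 = -0.98 percentage points.
Year-end unemployment = 6.9 - 0.98 = 5.92%.

5.92%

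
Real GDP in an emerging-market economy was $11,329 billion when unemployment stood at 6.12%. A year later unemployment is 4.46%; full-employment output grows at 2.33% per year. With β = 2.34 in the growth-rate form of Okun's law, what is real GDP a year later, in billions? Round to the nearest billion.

Δu = 4.46 - 6.12 = -1.66 points.
Okun's law (growth form): g_Y = g_Y* - β × Δu = 2.33 - 2.34 × (-1.66) = 2.33 + 3.8844 = 6.2144%.
Real GDP in the next year = 11329 × (1 + 6.2144/100) = 11329 × 1.062144 ≈ 12033 billion.

$12,033 billion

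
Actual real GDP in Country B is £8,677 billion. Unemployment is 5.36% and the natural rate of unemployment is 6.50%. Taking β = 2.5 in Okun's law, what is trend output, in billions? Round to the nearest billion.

£8,437 billion

Unemployment gap = 5.36 - 6.5 = -1.14 points, so output gap = -2.5 × (-1.14) = 2.85%.
Since Y = Y* × (1 + gap/100), Y* = 8677/1.0285 ≈ 8437 billion.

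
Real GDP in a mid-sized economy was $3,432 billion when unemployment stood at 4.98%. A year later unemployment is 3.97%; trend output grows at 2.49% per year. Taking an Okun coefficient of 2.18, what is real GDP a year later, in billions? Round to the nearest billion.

$3,593 billion

Δu = 3.97 - 4.98 = -1.01 points.
Okun's law (growth form): g_Y = g_Y* - β × Δu = 2.49 - 2.18 × (-1.01) = 2.49 + 2.2018 = 4.6918%.
Real GDP in the next year = 3432 × (1 + 4.6918/100) = 3432 × 1.046918 ≈ 3593 billion.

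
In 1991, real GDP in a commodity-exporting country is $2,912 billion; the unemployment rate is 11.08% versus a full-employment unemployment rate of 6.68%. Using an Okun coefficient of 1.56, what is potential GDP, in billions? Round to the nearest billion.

$3,127 billion

Unemployment gap = 11.08 - 6.68 = 4.4 points, so output gap = -1.56 × 4.4 = -6.864%.
Since Y = Y* × (1 + gap/100), Y* = 2912/0.93136 ≈ 3127 billion.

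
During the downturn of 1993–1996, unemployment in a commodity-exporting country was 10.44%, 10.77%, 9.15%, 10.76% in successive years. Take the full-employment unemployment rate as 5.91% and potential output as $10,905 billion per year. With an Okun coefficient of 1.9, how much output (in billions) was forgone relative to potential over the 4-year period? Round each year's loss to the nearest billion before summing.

$3,622 billion

Year 1993: gap = -1.9 × (10.44 - 5.91) = -8.607%, loss ≈ 10905 × 8.607/100 ≈ 939.
Year 1994: gap = -1.9 × (10.77 - 5.91) = -9.234%, loss ≈ 10905 × 9.234/100 ≈ 1007.
Year 1995: gap = -1.9 × (9.15 - 5.91) = -6.156%, loss ≈ 10905 × 6.156/100 ≈ 671.
Year 1996: gap = -1.9 × (10.76 - 5.91) = -9.215%, loss ≈ 10905 × 9.215/100 ≈ 1005.
Total lost output = 939 + 1007 + 671 + 1005 = 3622 billion.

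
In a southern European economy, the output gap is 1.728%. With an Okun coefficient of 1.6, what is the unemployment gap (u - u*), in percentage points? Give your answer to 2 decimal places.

Okun's law: output gap = -β × (u - u*), so u - u* = -(output gap)/β.
u - u* = -(1.728)/1.6 = -1.08 percentage points.

-1.08 percentage points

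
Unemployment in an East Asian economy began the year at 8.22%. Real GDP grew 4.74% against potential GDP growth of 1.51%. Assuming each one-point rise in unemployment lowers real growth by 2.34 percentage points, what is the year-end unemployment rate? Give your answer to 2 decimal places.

Growth-rate Okun's law: g_Y = g_Y* - β × Δu, so Δu = (g_Y* - g_Y)/β.
Δu = (1.51 - 4.74)/2.34 = -3.23/2.34 = -1.38 percentage points.
Year-end unemployment = 8.22 - 1.38 = 6.84%.

6.84%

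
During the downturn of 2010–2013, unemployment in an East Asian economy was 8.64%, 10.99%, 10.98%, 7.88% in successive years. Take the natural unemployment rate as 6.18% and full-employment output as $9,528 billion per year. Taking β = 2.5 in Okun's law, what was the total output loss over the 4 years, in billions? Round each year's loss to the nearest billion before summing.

Year 2010: gap = -2.5 × (8.64 - 6.18) = -6.15%, loss ≈ 9528 × 6.15/100 ≈ 586.
Year 2011: gap = -2.5 × (10.99 - 6.18) = -12.025%, loss ≈ 9528 × 12.025/100 ≈ 1146.
Year 2012: gap = -2.5 × (10.98 - 6.18) = -12%, loss ≈ 9528 × 12/100 ≈ 1143.
Year 2013: gap = -2.5 × (7.88 - 6.18) = -4.25%, loss ≈ 9528 × 4.25/100 ≈ 405.
Total lost output = 586 + 1146 + 1143 + 405 = 3280 billion.

$3,280 billion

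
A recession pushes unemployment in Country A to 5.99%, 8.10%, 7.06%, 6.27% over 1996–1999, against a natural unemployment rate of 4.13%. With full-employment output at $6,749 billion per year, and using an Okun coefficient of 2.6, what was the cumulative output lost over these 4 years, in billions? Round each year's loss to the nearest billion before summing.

Year 1996: gap = -2.6 × (5.99 - 4.13) = -4.836%, loss ≈ 6749 × 4.836/100 ≈ 326.
Year 1997: gap = -2.6 × (8.1 - 4.13) = -10.322%, loss ≈ 6749 × 10.322/100 ≈ 697.
Year 1998: gap = -2.6 × (7.06 - 4.13) = -7.618%, loss ≈ 6749 × 7.618/100 ≈ 514.
Year 1999: gap = -2.6 × (6.27 - 4.13) = -5.564%, loss ≈ 6749 × 5.564/100 ≈ 376.
Total lost output = 326 + 697 + 514 + 376 = 1913 billion.

$1,913 billion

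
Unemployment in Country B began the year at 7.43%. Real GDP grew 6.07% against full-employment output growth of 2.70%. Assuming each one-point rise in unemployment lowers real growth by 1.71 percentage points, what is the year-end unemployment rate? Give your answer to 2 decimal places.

Growth-rate Okun's law: g_Y = g_Y* - β × Δu, so Δu = (g_Y* - g_Y)/β.
Δu = (2.7 - 6.07)/1.71 = -3.37/1.71 = -1.97 percentage points.
Year-end unemployment = 7.43 - 1.97 = 5.46%.

5.46%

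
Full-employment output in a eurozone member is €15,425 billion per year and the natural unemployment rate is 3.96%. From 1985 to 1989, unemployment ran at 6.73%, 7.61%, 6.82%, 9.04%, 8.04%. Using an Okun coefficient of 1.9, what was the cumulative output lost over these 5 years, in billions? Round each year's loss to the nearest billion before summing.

Year 1985: gap = -1.9 × (6.73 - 3.96) = -5.263%, loss ≈ 15425 × 5.263/100 ≈ 812.
Year 1986: gap = -1.9 × (7.61 - 3.96) = -6.935%, loss ≈ 15425 × 6.935/100 ≈ 1070.
Year 1987: gap = -1.9 × (6.82 - 3.96) = -5.434%, loss ≈ 15425 × 5.434/100 ≈ 838.
Year 1988: gap = -1.9 × (9.04 - 3.96) = -9.652%, loss ≈ 15425 × 9.652/100 ≈ 1489.
Year 1989: gap = -1.9 × (8.04 - 3.96) = -7.752%, loss ≈ 15425 × 7.752/100 ≈ 1196.
Total lost output = 812 + 1070 + 838 + 1489 + 1196 = 5405 billion.

€5,405 billion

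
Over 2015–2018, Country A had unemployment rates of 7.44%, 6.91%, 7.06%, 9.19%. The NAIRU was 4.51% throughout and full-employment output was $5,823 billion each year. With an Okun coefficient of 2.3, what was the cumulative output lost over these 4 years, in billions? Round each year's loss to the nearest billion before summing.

$1,682 billion

Year 2015: gap = -2.3 × (7.44 - 4.51) = -6.739%, loss ≈ 5823 × 6.739/100 ≈ 392.
Year 2016: gap = -2.3 × (6.91 - 4.51) = -5.52%, loss ≈ 5823 × 5.52/100 ≈ 321.
Year 2017: gap = -2.3 × (7.06 - 4.51) = -5.865%, loss ≈ 5823 × 5.865/100 ≈ 342.
Year 2018: gap = -2.3 × (9.19 - 4.51) = -10.764%, loss ≈ 5823 × 10.764/100 ≈ 627.
Total lost output = 392 + 321 + 342 + 627 = 1682 billion.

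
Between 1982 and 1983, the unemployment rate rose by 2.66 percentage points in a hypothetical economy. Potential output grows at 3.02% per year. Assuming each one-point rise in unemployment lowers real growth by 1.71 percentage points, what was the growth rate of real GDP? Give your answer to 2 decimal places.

-1.53%

Growth-rate Okun's law: g_Y = g_Y* - β × Δu.
g_Y = 3.02 - 1.71 × (2.66) = 3.02 - 4.5486 = -1.5286%, i.e. -1.53% to 2 d.p.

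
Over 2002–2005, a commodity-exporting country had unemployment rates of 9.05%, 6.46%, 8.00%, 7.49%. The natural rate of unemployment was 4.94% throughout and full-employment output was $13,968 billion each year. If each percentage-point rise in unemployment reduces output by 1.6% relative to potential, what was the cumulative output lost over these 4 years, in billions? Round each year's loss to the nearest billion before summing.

$2,513 billion

Year 2002: gap = -1.6 × (9.05 - 4.94) = -6.576%, loss ≈ 13968 × 6.576/100 ≈ 919.
Year 2003: gap = -1.6 × (6.46 - 4.94) = -2.432%, loss ≈ 13968 × 2.432/100 ≈ 340.
Year 2004: gap = -1.6 × (8 - 4.94) = -4.896%, loss ≈ 13968 × 4.896/100 ≈ 684.
Year 2005: gap = -1.6 × (7.49 - 4.94) = -4.08%, loss ≈ 13968 × 4.08/100 ≈ 570.
Total lost output = 919 + 340 + 684 + 570 = 2513 billion.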